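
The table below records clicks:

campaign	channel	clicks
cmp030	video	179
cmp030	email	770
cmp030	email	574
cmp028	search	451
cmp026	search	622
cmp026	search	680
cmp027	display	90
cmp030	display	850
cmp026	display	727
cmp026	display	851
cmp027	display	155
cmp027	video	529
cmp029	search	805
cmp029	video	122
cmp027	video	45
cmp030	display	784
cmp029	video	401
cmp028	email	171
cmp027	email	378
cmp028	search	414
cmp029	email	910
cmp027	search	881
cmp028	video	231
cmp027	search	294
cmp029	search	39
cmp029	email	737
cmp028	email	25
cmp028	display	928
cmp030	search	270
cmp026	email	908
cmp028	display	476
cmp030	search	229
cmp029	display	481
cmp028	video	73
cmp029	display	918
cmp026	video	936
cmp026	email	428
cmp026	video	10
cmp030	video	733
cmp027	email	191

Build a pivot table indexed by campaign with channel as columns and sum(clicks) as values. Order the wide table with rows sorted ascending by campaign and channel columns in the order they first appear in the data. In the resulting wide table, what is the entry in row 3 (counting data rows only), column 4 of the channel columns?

With rows sorted ascending by campaign, row 3 is campaign=cmp028. channel columns in first-appearance order: video, email, search, display; column 4 is display.
Long rows with campaign=cmp028, channel=display: 928 + 476 = 1404.

1404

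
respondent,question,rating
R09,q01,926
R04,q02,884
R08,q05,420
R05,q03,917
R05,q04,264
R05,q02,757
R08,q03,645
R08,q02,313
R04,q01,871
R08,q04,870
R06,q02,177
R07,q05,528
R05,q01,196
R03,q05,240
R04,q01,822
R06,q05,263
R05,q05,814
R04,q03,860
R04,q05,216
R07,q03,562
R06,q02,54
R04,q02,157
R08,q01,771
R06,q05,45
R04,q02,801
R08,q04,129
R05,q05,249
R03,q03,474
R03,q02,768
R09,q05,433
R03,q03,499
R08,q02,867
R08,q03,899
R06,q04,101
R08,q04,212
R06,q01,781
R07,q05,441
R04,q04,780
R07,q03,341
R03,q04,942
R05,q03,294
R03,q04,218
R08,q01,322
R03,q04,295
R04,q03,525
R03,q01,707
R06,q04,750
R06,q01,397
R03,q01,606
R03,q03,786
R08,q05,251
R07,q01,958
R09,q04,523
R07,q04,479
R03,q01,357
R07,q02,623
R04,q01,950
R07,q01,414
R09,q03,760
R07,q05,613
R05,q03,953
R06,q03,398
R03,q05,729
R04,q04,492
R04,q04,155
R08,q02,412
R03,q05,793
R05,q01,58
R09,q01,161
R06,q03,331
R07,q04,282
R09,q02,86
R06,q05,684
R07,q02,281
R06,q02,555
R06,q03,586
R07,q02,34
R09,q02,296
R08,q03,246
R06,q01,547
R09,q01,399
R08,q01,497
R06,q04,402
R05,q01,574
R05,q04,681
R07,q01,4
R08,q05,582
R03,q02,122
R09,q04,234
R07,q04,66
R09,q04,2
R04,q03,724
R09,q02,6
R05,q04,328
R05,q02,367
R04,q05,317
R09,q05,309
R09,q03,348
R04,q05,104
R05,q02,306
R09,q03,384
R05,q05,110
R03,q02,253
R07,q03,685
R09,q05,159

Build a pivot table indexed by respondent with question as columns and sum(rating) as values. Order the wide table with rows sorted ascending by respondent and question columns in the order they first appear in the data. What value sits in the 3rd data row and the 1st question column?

With rows sorted ascending by respondent, row 3 is respondent=R05. question columns in first-appearance order: q01, q02, q05, q03, q04; column 1 is q01.
Long rows with respondent=R05, question=q01: 196 + 58 + 574 = 828.

828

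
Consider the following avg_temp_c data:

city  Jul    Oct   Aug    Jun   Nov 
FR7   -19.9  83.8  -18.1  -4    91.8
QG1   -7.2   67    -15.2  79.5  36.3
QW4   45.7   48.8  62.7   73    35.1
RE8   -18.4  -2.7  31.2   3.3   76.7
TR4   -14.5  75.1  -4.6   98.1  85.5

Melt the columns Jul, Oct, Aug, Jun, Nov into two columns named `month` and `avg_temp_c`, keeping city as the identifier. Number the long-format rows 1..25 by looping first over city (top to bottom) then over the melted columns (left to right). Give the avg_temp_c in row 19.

25 rows total (5 × 5). Row 19: index ⌊(19-1)/5⌋ = 3 into city → RE8; (19-1) mod 5 = 3 into the melted columns → Jun.
So row 19 is (RE8, Jun, 3.3); avg_temp_c = 3.3.

3.3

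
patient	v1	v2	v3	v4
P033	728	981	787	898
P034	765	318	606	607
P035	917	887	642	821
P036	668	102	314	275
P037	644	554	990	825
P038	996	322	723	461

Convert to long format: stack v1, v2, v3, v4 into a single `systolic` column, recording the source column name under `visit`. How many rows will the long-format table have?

24

6 patient values × 4 melted columns = 24 rows.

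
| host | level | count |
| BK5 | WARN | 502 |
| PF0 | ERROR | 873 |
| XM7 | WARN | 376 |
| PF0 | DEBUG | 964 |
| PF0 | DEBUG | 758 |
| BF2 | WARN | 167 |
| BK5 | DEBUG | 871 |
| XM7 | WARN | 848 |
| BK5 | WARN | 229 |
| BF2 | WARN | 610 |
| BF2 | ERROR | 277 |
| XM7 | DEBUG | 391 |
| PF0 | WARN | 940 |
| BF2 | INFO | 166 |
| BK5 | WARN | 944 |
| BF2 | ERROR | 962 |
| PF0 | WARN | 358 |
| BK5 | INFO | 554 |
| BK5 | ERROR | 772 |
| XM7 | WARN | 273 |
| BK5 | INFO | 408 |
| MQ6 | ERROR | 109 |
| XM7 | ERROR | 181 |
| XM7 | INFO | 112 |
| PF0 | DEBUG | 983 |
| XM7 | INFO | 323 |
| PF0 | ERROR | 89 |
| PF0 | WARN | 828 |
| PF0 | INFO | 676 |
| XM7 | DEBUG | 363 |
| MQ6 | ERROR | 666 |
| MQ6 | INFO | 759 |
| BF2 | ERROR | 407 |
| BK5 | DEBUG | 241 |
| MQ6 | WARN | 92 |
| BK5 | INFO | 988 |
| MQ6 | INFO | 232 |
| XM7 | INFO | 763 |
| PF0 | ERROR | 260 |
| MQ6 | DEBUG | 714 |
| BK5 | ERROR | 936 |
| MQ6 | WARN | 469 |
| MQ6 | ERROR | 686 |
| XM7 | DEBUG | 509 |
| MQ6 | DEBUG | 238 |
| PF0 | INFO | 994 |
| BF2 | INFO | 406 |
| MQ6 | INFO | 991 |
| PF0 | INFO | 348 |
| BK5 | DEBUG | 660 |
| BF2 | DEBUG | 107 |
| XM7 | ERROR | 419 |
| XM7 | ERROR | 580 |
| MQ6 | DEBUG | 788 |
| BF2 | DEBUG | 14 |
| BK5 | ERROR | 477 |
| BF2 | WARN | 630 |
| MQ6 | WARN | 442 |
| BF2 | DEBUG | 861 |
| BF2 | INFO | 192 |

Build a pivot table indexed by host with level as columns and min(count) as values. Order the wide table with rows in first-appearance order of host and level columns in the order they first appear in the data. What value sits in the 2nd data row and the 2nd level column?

With rows in first-appearance order of host, row 2 is host=PF0. level columns in first-appearance order: WARN, ERROR, DEBUG, INFO; column 2 is ERROR.
Long rows with host=PF0, level=ERROR: min(873, 89, 260) = 89.

89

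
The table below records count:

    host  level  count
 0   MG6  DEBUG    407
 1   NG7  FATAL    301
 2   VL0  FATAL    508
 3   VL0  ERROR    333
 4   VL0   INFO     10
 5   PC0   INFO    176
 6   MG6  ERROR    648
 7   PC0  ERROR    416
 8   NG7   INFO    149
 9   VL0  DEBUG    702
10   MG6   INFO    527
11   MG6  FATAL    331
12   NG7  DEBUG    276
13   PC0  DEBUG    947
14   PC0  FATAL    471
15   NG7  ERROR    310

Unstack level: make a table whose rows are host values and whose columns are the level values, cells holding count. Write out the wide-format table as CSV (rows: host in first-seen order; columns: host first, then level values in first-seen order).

host,DEBUG,FATAL,ERROR,INFO
MG6,407,331,648,527
NG7,276,301,310,149
VL0,702,508,333,10
PC0,947,471,416,176

Columns: host plus the 4 distinct level values (DEBUG, FATAL, ERROR, INFO).
For example, row MG6 column DEBUG takes count=407 from the long row (MG6, DEBUG).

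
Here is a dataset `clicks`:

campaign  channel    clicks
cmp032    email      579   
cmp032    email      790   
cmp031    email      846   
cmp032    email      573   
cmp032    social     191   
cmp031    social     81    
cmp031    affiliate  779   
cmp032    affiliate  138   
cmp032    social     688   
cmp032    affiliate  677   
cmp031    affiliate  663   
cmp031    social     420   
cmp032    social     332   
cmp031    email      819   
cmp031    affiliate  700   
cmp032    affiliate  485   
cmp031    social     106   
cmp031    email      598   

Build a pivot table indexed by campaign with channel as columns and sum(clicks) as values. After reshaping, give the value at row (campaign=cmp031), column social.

Rows with campaign=cmp031 and channel=social: clicks values are 81, 420, 106.
81 + 420 + 106 = 607.

607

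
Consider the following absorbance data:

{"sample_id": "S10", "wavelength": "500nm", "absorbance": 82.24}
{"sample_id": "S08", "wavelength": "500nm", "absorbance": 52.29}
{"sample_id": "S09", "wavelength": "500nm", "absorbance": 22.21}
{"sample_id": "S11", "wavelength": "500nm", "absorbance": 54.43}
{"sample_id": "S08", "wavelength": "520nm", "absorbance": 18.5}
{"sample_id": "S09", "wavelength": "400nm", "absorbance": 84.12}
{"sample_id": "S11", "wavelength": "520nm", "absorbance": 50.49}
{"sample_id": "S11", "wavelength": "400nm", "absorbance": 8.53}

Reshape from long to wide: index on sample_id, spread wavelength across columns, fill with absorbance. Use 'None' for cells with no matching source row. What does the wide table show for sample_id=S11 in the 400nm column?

The long row with sample_id=S11, wavelength=400nm has absorbance=8.53.

8.53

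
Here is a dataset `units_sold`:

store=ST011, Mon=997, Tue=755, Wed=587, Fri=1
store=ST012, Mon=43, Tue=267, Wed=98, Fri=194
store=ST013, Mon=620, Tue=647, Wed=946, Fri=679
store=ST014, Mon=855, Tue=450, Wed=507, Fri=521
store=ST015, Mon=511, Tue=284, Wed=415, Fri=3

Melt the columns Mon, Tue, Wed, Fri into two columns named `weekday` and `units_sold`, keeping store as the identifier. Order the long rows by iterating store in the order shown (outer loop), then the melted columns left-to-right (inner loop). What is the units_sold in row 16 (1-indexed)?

20 rows total (5 × 4). Row 16: index ⌊(16-1)/4⌋ = 3 into store → ST014; (16-1) mod 4 = 3 into the melted columns → Fri.
So row 16 is (ST014, Fri, 521); units_sold = 521.

521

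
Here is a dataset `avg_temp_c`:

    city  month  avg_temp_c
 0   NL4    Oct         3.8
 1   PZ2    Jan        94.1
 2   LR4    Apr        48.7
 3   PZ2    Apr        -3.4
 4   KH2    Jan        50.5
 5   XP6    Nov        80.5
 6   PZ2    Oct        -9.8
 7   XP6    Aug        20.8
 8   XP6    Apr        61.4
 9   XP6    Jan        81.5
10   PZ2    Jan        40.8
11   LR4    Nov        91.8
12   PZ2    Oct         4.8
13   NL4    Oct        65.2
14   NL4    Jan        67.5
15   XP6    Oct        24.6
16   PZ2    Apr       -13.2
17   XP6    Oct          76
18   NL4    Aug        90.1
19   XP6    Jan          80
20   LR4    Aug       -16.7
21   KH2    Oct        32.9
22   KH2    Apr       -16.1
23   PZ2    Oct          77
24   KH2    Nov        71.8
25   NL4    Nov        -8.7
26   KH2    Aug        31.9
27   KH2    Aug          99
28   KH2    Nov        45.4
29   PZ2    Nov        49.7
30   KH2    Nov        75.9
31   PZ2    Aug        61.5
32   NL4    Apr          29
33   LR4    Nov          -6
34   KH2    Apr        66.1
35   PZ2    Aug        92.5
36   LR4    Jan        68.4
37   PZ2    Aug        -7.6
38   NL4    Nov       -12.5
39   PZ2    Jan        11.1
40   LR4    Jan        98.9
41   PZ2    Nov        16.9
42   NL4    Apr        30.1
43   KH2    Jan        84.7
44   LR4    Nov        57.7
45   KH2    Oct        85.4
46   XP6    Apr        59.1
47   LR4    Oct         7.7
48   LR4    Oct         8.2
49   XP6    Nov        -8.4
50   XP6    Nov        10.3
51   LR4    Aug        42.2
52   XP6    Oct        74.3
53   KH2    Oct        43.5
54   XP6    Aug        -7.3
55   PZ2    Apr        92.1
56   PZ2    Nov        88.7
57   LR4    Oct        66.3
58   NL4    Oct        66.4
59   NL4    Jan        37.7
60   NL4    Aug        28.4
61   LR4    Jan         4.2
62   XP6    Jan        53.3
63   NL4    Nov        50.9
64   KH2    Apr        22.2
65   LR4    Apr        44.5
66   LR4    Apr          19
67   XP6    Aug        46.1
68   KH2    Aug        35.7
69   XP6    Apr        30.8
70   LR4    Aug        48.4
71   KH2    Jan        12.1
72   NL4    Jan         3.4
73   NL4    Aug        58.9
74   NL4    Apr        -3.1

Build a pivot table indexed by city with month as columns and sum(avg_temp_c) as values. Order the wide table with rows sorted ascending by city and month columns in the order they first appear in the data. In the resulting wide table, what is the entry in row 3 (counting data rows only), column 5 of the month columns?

With rows sorted ascending by city, row 3 is city=NL4. month columns in first-appearance order: Oct, Jan, Apr, Nov, Aug; column 5 is Aug.
Long rows with city=NL4, month=Aug: 90.1 + 28.4 + 58.9 = 177.4.

177.4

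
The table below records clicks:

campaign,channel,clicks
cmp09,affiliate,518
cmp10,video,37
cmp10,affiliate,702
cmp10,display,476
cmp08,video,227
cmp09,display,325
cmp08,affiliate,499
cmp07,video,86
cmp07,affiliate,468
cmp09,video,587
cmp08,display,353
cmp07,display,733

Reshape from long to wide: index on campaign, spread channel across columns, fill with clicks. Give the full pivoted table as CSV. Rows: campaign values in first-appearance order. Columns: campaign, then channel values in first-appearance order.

Columns: campaign plus the 3 distinct channel values (affiliate, video, display).
For example, row cmp09 column affiliate takes clicks=518 from the long row (cmp09, affiliate).

campaign,affiliate,video,display
cmp09,518,587,325
cmp10,702,37,476
cmp08,499,227,353
cmp07,468,86,733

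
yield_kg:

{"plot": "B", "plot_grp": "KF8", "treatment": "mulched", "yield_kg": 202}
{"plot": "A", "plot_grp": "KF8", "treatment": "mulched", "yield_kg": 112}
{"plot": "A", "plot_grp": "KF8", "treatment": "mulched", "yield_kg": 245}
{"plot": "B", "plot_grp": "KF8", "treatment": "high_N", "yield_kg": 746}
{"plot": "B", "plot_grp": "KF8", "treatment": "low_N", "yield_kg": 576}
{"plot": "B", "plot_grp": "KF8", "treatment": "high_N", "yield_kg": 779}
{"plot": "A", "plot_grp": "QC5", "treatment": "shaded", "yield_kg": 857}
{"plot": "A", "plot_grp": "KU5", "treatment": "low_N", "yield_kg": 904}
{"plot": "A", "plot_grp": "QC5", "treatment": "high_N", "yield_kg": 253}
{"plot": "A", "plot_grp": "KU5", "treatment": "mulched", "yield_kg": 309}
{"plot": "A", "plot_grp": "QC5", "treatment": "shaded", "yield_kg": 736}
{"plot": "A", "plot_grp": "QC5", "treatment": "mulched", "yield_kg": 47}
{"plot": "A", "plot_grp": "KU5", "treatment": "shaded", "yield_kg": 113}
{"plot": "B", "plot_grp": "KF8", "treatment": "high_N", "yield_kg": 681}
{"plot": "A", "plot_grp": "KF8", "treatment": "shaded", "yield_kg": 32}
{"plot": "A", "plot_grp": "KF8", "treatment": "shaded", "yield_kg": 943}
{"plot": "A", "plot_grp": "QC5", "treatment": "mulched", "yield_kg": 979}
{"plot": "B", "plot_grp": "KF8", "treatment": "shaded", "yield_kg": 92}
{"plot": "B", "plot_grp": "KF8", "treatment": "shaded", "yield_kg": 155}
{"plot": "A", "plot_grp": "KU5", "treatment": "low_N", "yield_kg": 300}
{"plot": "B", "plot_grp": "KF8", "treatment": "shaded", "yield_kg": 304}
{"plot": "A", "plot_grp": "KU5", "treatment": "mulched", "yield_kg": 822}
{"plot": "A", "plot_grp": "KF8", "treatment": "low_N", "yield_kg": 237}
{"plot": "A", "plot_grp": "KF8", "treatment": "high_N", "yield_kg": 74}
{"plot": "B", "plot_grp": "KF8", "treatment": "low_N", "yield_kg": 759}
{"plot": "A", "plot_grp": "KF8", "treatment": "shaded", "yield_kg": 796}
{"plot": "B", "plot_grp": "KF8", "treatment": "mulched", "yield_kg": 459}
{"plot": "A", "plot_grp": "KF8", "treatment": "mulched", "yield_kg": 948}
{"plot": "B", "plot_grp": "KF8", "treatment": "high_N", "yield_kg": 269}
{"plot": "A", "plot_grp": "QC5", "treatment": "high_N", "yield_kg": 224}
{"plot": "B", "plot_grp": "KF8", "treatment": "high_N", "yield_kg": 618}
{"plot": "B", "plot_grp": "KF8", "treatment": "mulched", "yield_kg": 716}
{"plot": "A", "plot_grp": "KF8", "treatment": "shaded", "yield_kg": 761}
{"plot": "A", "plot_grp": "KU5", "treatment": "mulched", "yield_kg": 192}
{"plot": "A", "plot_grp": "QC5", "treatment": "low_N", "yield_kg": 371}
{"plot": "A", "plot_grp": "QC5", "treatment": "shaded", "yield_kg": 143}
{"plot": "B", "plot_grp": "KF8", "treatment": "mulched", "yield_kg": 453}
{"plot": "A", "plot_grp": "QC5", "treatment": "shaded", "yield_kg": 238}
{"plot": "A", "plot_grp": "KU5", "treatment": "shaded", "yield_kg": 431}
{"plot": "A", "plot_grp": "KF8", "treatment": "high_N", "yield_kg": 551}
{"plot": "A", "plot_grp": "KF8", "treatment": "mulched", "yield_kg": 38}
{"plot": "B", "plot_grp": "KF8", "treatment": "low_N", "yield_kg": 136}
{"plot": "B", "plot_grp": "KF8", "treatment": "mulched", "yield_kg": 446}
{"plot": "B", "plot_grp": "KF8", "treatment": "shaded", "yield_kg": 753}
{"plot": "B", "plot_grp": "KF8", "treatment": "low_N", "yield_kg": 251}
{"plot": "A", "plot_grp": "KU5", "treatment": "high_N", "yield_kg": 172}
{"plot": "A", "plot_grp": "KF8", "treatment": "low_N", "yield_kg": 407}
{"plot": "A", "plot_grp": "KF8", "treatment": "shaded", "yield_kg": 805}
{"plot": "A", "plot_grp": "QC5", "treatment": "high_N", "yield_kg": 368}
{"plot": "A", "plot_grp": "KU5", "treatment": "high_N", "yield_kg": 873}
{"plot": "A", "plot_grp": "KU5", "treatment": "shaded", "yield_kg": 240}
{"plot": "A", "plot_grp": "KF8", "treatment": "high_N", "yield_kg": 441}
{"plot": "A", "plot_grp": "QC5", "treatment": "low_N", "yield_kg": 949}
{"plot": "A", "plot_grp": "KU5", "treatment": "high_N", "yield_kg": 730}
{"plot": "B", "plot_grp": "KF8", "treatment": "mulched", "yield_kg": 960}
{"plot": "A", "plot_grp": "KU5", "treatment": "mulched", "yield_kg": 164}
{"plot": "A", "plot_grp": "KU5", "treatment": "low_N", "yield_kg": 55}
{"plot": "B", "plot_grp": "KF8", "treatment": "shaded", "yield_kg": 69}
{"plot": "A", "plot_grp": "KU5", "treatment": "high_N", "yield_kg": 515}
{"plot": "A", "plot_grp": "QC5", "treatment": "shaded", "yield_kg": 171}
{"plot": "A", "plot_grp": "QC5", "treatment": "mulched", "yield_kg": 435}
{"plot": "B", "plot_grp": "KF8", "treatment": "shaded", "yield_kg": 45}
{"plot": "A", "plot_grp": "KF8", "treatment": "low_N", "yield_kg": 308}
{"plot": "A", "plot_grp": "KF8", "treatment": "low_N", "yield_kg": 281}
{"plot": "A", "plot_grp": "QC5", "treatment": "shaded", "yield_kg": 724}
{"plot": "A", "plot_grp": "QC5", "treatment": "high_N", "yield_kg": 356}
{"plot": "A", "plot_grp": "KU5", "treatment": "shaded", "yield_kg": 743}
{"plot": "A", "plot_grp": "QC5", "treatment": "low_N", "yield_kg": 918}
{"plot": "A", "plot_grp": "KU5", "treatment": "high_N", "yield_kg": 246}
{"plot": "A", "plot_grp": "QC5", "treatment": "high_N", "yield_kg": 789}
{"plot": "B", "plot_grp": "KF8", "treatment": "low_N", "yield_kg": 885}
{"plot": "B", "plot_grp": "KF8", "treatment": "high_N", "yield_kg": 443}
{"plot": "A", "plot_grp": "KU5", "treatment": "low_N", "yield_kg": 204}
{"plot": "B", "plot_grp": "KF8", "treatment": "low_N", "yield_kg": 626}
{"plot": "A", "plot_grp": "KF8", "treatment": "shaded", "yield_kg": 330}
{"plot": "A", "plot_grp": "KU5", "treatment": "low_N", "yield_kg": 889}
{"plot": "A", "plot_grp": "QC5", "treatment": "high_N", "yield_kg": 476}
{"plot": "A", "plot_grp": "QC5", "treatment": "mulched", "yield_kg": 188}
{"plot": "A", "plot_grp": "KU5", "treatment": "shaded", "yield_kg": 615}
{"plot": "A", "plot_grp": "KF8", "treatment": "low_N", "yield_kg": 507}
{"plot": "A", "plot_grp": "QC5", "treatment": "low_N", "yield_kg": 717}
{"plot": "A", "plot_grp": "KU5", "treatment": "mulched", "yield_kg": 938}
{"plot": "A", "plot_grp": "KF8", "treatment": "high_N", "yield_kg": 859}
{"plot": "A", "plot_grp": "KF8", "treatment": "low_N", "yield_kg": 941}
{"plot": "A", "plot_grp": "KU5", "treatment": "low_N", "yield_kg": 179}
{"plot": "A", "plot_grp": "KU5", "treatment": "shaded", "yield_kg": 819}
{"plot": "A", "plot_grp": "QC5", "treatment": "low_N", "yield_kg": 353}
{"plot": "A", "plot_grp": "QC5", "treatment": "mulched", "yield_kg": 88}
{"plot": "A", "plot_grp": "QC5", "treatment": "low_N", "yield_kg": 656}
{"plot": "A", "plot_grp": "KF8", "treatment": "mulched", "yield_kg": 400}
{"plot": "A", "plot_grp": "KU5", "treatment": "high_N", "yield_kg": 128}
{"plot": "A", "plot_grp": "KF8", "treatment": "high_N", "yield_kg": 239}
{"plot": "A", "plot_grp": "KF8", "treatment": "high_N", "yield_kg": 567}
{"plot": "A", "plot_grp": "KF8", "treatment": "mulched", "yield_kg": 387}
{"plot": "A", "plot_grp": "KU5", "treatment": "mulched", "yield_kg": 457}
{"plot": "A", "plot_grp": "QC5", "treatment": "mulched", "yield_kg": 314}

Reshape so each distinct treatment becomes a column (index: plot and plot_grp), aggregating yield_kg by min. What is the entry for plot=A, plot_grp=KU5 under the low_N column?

Rows with plot=A, plot_grp=KU5 and treatment=low_N: yield_kg values are 904, 300, 55, 204, 889, 179.
min(904, 300, 55, 204, 889, 179) = 55.

55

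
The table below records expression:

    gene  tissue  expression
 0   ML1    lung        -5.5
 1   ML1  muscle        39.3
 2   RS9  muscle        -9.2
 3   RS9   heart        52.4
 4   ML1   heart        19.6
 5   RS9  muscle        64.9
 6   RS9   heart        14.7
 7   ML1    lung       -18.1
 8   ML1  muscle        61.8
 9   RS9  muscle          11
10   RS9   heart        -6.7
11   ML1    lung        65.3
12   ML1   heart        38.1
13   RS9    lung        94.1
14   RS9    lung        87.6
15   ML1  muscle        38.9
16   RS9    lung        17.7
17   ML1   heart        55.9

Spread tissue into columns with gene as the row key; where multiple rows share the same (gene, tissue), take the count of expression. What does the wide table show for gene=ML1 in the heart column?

3

Rows with gene=ML1 and tissue=heart: expression values are 19.6, 38.1, 55.9.
3 rows match — count = 3.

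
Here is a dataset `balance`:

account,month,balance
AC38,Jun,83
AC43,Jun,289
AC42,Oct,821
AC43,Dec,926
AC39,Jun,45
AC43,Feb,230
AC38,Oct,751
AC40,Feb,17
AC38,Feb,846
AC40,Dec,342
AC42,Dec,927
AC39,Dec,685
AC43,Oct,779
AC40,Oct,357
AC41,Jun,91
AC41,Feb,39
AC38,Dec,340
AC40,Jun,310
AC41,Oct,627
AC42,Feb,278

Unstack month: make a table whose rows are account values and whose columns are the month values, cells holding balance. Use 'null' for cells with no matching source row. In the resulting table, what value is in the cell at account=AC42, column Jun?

null

No long-format row has account=AC42 and month=Jun, so the cell is null.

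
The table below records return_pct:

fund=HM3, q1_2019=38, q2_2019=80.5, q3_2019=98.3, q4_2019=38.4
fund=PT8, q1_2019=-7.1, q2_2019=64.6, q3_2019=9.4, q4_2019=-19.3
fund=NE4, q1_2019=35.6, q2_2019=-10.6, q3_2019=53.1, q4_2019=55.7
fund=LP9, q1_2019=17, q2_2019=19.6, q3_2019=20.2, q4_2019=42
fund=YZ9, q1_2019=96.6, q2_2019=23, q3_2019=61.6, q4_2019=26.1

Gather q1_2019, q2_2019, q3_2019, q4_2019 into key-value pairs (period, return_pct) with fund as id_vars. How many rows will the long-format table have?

20

5 fund values × 4 melted columns = 20 rows.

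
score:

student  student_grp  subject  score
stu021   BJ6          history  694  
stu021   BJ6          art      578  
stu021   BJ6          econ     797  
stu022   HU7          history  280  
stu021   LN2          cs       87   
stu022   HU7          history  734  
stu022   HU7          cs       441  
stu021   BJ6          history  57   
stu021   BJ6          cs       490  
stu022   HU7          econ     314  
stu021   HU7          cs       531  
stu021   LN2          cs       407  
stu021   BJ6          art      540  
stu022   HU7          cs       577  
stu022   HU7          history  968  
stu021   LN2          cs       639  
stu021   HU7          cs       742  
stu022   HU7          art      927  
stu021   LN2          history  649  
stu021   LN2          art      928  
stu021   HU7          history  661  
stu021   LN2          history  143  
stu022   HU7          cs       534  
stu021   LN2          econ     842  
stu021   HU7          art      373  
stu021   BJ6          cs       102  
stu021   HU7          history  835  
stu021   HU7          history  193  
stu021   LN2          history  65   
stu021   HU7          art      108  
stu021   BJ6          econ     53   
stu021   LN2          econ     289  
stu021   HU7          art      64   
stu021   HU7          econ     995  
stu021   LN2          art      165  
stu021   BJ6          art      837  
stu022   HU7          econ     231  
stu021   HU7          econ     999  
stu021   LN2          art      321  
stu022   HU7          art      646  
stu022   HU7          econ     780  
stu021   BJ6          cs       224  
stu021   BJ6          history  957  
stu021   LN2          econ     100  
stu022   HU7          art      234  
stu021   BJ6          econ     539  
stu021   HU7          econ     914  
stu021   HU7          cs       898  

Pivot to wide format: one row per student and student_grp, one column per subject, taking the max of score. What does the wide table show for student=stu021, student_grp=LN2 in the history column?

649

Rows with student=stu021, student_grp=LN2 and subject=history: score values are 649, 143, 65.
max(649, 143, 65) = 649.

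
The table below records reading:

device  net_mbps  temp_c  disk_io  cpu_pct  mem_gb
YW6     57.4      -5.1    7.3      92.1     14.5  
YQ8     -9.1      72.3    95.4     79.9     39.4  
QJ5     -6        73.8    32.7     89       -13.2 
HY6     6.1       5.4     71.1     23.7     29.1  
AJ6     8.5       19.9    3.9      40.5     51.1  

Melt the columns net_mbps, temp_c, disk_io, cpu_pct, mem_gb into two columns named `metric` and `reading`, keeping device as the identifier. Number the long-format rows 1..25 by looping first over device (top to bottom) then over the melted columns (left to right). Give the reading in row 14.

89

25 rows total (5 × 5). Row 14: index ⌊(14-1)/5⌋ = 2 into device → QJ5; (14-1) mod 5 = 3 into the melted columns → cpu_pct.
So row 14 is (QJ5, cpu_pct, 89); reading = 89.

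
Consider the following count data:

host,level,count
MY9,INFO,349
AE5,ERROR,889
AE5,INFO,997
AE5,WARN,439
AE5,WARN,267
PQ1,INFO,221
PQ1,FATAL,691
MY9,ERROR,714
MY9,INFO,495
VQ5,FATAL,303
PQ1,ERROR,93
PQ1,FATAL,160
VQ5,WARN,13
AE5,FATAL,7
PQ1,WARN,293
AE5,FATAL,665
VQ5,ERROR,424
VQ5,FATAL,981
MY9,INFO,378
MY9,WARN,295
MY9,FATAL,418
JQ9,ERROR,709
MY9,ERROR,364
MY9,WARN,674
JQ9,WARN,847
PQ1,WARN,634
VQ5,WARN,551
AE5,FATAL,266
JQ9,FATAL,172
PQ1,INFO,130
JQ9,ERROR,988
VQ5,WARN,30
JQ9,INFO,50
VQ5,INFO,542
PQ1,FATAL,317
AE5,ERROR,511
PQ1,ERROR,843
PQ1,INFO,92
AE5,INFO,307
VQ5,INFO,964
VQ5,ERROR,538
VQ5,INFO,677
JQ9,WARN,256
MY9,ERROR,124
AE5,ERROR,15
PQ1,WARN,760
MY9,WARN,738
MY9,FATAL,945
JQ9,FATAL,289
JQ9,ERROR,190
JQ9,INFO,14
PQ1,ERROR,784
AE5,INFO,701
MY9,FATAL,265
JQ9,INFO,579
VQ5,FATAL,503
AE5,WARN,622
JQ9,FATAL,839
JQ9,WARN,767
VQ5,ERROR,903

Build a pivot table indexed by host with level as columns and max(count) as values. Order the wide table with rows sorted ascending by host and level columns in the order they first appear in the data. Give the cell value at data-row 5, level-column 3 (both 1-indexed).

With rows sorted ascending by host, row 5 is host=VQ5. level columns in first-appearance order: INFO, ERROR, WARN, FATAL; column 3 is WARN.
Long rows with host=VQ5, level=WARN: max(13, 551, 30) = 551.

551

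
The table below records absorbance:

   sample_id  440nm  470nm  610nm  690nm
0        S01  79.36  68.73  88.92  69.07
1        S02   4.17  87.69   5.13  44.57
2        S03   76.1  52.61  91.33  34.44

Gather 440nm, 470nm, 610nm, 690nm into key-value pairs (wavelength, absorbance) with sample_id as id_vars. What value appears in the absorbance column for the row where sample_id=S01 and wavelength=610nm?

Unpivoting turns each (sample_id, wide-column) pair into one long row.
The wide cell at row S01, column 610nm holds 88.92, so the long row (S01, 610nm) has absorbance=88.92.

88.92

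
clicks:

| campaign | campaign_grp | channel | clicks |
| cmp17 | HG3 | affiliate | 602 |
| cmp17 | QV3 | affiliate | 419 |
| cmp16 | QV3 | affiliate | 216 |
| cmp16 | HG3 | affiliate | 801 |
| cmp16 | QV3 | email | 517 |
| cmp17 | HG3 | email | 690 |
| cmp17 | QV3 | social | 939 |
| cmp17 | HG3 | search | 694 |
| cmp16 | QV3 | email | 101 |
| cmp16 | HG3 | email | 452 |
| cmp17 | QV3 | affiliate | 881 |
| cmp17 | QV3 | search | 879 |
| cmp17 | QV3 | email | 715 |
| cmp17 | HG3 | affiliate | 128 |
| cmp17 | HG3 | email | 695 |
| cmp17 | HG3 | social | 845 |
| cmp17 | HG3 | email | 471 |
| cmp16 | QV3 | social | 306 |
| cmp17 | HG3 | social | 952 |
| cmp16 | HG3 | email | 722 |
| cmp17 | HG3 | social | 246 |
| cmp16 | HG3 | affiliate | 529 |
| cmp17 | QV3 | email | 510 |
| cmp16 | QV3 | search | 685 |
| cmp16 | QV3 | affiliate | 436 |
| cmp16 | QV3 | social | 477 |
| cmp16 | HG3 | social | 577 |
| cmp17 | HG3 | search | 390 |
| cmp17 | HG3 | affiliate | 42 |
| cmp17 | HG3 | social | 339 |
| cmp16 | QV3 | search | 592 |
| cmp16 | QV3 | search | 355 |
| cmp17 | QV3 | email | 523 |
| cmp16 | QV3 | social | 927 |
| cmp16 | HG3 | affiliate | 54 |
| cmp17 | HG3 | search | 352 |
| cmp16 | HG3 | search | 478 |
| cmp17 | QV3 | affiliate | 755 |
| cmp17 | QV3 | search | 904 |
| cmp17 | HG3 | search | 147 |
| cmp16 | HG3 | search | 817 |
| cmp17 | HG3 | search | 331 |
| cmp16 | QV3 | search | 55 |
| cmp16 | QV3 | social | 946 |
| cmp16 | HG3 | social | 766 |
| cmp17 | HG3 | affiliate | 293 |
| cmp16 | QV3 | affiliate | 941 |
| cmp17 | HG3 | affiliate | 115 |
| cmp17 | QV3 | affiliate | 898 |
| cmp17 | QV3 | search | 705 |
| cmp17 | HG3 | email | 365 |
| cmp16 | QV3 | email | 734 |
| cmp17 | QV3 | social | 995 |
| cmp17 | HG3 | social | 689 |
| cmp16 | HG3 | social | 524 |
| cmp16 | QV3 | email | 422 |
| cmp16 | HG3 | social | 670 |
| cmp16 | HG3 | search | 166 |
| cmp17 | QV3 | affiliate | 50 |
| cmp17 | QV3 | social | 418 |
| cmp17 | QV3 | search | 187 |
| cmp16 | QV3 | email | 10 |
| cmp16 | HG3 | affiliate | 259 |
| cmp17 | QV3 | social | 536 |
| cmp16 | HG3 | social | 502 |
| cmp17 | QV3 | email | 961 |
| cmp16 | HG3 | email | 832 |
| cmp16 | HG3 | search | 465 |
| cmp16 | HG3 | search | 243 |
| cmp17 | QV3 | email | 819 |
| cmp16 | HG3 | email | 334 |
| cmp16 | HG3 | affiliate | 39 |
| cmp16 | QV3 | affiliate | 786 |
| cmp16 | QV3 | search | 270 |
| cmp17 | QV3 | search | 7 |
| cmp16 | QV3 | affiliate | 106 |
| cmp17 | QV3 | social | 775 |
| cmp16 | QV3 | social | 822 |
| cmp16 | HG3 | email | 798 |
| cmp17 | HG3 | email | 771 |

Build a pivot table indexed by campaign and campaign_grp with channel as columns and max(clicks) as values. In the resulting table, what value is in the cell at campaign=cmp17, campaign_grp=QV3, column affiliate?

Rows with campaign=cmp17, campaign_grp=QV3 and channel=affiliate: clicks values are 419, 881, 755, 898, 50.
max(419, 881, 755, 898, 50) = 898.

898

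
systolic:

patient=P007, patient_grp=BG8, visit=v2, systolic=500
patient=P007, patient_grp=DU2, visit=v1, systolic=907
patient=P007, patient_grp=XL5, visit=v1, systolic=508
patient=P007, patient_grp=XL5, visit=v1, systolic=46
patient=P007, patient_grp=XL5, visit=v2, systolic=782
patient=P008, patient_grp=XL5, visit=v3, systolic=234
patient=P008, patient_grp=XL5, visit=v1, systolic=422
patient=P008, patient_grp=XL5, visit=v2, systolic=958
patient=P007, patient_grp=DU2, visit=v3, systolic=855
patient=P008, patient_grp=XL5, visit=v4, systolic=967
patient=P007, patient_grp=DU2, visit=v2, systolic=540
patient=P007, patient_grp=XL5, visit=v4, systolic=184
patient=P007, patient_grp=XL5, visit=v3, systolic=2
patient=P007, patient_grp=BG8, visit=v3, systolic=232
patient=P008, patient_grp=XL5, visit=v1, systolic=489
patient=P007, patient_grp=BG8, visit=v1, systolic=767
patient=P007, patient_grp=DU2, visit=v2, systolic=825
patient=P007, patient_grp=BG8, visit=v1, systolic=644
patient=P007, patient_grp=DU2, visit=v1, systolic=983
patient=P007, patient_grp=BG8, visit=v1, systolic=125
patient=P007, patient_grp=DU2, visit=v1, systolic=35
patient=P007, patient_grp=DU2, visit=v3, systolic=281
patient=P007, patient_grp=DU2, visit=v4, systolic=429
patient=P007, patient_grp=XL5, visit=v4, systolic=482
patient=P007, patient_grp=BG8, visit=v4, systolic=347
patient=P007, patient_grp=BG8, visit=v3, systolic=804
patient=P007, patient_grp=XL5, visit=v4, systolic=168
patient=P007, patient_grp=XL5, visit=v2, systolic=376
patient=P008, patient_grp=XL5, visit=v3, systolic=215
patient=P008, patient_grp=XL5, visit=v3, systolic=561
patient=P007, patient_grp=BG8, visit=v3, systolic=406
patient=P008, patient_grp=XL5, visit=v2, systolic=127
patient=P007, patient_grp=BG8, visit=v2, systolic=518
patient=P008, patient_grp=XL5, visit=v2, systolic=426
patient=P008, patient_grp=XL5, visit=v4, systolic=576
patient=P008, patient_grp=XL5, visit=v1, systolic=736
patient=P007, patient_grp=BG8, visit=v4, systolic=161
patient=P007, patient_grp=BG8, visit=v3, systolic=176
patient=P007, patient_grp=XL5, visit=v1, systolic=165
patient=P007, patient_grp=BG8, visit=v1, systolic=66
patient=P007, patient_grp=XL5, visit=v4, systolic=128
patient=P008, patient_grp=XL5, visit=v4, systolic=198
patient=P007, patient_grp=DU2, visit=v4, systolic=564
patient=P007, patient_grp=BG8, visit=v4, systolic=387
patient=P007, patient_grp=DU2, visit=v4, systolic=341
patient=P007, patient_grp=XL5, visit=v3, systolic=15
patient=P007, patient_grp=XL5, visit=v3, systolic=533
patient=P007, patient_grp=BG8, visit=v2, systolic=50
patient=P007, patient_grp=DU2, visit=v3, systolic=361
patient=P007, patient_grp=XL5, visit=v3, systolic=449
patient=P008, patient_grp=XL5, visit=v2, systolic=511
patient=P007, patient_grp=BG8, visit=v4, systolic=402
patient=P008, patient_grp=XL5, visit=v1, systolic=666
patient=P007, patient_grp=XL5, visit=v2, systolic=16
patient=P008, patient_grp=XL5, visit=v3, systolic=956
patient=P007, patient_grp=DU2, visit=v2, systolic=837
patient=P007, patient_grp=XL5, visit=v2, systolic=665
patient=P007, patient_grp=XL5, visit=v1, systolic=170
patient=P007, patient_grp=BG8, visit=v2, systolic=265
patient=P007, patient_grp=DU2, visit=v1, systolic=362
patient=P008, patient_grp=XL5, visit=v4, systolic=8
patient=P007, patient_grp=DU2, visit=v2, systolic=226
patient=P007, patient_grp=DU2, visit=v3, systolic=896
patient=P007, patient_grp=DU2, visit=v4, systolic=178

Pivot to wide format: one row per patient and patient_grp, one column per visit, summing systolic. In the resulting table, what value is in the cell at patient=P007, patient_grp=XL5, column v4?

Rows with patient=P007, patient_grp=XL5 and visit=v4: systolic values are 184, 482, 168, 128.
184 + 482 + 168 + 128 = 962.

962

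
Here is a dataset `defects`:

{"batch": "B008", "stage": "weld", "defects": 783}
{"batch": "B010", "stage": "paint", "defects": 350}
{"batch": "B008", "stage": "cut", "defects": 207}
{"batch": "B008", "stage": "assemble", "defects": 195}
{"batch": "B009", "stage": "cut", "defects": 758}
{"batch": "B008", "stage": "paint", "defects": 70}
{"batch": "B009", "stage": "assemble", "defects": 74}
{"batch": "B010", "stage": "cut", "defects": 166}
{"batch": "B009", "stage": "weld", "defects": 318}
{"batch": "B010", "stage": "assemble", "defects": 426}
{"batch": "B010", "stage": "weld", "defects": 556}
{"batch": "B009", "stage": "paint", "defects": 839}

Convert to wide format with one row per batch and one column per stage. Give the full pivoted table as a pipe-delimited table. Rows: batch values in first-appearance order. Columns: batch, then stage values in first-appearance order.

Columns: batch plus the 4 distinct stage values (weld, paint, cut, assemble).
For example, row B008 column weld takes defects=783 from the long row (B008, weld).

| batch | weld | paint | cut | assemble |
| B008 | 783 | 70 | 207 | 195 |
| B010 | 556 | 350 | 166 | 426 |
| B009 | 318 | 839 | 758 | 74 |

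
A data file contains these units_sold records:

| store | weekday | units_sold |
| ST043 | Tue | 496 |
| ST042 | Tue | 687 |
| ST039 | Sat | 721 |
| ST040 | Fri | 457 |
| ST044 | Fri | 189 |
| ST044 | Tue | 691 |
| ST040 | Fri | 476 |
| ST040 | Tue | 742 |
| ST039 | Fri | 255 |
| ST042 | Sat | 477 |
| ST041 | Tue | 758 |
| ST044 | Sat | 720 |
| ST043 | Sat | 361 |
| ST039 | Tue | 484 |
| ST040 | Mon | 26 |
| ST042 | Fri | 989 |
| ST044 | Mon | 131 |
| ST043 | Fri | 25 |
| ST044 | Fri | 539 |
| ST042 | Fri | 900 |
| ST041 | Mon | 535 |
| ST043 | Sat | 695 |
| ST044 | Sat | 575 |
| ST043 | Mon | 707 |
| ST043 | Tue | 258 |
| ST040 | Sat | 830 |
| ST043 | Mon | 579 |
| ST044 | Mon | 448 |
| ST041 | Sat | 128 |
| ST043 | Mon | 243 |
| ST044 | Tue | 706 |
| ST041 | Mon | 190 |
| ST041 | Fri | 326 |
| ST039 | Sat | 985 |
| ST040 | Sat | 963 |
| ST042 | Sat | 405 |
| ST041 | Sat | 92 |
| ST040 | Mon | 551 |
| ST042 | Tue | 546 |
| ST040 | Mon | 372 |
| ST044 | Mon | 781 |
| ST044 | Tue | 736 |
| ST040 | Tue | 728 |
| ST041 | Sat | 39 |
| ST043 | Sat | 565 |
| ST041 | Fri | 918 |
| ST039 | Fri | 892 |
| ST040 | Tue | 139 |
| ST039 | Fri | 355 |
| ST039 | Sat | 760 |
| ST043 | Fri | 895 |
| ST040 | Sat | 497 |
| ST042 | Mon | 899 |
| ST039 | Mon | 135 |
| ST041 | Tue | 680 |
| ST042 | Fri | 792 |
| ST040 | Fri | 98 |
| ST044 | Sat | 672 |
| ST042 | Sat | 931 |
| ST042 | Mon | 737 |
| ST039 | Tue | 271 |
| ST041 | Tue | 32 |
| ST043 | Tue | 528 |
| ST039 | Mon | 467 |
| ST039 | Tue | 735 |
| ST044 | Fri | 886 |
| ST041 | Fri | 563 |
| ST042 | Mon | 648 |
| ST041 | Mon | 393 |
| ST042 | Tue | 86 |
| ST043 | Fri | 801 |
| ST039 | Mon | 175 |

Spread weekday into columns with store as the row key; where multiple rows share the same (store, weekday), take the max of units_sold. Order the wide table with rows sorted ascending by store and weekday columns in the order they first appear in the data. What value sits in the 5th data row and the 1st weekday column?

With rows sorted ascending by store, row 5 is store=ST043. weekday columns in first-appearance order: Tue, Sat, Fri, Mon; column 1 is Tue.
Long rows with store=ST043, weekday=Tue: max(496, 258, 528) = 528.

528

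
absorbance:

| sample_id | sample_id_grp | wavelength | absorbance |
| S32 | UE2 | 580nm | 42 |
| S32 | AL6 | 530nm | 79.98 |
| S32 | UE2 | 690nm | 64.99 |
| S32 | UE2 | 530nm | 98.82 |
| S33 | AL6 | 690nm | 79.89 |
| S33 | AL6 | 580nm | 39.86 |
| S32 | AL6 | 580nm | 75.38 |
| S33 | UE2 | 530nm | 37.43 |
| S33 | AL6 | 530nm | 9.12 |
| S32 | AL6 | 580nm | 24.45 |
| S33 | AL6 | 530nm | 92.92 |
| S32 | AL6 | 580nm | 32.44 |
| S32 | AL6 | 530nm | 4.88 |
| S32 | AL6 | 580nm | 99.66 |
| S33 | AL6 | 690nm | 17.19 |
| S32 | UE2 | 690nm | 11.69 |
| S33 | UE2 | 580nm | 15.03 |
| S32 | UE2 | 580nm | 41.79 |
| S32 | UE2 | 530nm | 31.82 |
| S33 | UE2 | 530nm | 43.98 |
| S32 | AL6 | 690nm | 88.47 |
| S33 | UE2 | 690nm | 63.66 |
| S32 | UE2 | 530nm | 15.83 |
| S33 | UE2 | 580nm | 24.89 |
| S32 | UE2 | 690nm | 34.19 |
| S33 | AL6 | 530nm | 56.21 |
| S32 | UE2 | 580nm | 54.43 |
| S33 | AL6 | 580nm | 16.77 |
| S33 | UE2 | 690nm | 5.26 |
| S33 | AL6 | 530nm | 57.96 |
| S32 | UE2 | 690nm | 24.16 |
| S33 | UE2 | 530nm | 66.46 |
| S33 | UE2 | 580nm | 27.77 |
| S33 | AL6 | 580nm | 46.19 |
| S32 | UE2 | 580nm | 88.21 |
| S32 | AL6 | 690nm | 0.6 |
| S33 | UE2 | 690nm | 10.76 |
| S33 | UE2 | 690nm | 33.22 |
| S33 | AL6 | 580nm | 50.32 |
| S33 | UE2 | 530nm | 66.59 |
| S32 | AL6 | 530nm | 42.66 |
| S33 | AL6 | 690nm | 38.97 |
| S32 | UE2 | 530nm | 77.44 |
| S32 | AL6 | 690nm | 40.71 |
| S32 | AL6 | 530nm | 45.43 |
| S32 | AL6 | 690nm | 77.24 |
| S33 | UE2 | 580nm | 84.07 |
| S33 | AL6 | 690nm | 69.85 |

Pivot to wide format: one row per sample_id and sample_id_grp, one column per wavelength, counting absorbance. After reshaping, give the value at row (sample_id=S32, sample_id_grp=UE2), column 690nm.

4

Rows with sample_id=S32, sample_id_grp=UE2 and wavelength=690nm: absorbance values are 64.99, 11.69, 34.19, 24.16.
4 rows match — count = 4.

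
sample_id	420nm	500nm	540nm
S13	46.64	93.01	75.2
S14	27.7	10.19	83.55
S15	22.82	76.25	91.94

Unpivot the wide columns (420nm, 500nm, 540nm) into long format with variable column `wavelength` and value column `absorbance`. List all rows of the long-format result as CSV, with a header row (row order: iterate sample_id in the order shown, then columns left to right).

Each (sample_id, column) pair becomes one row: 3 × 3 = 9 rows.
For example, (S13, 420nm) → absorbance=46.64.

sample_id,wavelength,absorbance
S13,420nm,46.64
S13,500nm,93.01
S13,540nm,75.2
S14,420nm,27.7
S14,500nm,10.19
S14,540nm,83.55
S15,420nm,22.82
S15,500nm,76.25
S15,540nm,91.94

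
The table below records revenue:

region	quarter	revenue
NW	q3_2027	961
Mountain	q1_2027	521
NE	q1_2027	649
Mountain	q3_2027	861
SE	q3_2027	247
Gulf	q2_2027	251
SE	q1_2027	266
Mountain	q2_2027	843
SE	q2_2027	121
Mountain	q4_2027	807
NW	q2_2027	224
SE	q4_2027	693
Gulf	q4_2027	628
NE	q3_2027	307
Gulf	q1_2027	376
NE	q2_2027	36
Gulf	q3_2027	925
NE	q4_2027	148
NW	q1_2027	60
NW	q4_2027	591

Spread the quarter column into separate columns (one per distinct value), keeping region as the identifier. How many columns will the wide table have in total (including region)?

5

1 column for region plus 4 distinct quarter values → 5 columns.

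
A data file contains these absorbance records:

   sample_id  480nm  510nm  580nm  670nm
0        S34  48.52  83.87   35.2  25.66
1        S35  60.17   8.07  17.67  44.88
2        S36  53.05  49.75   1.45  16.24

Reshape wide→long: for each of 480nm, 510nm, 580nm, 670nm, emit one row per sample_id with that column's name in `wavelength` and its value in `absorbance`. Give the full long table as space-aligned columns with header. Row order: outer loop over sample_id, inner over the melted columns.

Each (sample_id, column) pair becomes one row: 3 × 4 = 12 rows.
For example, (S34, 480nm) → absorbance=48.52.

sample_id  wavelength  absorbance
S34        480nm       48.52     
S34        510nm       83.87     
S34        580nm       35.2      
S34        670nm       25.66     
S35        480nm       60.17     
S35        510nm       8.07      
S35        580nm       17.67     
S35        670nm       44.88     
S36        480nm       53.05     
S36        510nm       49.75     
S36        580nm       1.45      
S36        670nm       16.24     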